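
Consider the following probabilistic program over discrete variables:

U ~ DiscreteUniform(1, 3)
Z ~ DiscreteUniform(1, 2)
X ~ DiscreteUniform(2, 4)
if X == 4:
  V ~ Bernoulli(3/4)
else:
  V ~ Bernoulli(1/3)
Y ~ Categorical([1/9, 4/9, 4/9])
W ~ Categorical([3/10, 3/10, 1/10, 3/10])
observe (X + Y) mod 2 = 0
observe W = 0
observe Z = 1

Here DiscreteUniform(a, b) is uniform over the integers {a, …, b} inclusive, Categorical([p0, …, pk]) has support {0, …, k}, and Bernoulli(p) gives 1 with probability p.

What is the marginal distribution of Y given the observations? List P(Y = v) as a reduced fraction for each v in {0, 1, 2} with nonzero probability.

Enumerate traces; 30 have nonzero weight after conditioning:
  (U=1, Z=1, X=2, V=0, Y=0, W=0) weight 1/810
  (U=1, Z=1, X=2, V=0, Y=2, W=0) weight 2/405
  (U=1, Z=1, X=2, V=1, Y=0, W=0) weight 1/1620
  (U=1, Z=1, X=2, V=1, Y=2, W=0) weight 1/405
  (U=1, Z=1, X=3, V=0, Y=1, W=0) weight 2/405
  (U=1, Z=1, X=3, V=1, Y=1, W=0) weight 1/405
  (U=1, Z=1, X=4, V=0, Y=0, W=0) weight 1/2160
  (U=1, Z=1, X=4, V=0, Y=2, W=0) weight 1/540
  … 22 more
Group by Y:
  weight(Y=0) = 1/90
  weight(Y=1) = 1/45
  weight(Y=2) = 2/45
Total weight = 1/90 + 1/45 + 2/45 = 7/90
P(Y=0 | obs) = 1/90 / 7/90 = 1/7
P(Y=1 | obs) = 1/45 / 7/90 = 2/7
P(Y=2 | obs) = 2/45 / 7/90 = 4/7

P(Y=0) = 1/7, P(Y=1) = 2/7, P(Y=2) = 4/7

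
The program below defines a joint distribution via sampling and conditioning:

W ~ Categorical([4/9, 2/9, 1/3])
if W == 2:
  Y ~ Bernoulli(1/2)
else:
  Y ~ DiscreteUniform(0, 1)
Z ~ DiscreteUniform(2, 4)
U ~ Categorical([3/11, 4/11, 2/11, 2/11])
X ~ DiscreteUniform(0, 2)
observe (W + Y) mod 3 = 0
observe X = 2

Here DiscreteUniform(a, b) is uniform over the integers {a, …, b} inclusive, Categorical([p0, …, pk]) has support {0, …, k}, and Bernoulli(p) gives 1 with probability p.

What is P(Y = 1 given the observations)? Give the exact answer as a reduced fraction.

P(Y = 1 | obs) = 3/7

Enumerate traces; 24 have nonzero weight after conditioning:
  (W=0, Y=0, Z=2, U=0, X=2) weight 2/297
  (W=0, Y=0, Z=2, U=1, X=2) weight 8/891
  (W=0, Y=0, Z=2, U=2, X=2) weight 4/891
  (W=0, Y=0, Z=2, U=3, X=2) weight 4/891
  (W=0, Y=0, Z=3, U=0, X=2) weight 2/297
  (W=0, Y=0, Z=3, U=1, X=2) weight 8/891
  (W=0, Y=0, Z=3, U=2, X=2) weight 4/891
  (W=0, Y=0, Z=3, U=3, X=2) weight 4/891
  (W=2, Y=1, Z=2, U=0, X=2) weight 1/198
  … 15 more
Group by Y:
  weight(Y=0) = 2/27
  weight(Y=1) = 1/18
Total weight = 2/27 + 1/18 = 7/54
P(Y=0 | obs) = 2/27 / 7/54 = 4/7
P(Y=1 | obs) = 1/18 / 7/54 = 3/7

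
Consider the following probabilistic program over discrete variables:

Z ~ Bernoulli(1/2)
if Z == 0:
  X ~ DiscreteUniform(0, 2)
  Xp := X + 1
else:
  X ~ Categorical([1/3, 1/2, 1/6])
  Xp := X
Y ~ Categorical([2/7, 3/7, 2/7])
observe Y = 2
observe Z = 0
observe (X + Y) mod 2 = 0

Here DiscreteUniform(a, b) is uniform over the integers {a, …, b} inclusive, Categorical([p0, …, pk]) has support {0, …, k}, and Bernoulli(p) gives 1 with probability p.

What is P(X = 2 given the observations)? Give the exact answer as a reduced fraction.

P(X = 2 | obs) = 1/2

Enumerate traces; 2 have nonzero weight after conditioning:
  (Z=0, X=0, Y=2) weight 1/21
  (Z=0, X=2, Y=2) weight 1/21
Group by X:
  weight(X=0) = 1/21
  weight(X=2) = 1/21
Total weight = 1/21 + 1/21 = 2/21
P(X=0 | obs) = 1/21 / 2/21 = 1/2
P(X=2 | obs) = 1/21 / 2/21 = 1/2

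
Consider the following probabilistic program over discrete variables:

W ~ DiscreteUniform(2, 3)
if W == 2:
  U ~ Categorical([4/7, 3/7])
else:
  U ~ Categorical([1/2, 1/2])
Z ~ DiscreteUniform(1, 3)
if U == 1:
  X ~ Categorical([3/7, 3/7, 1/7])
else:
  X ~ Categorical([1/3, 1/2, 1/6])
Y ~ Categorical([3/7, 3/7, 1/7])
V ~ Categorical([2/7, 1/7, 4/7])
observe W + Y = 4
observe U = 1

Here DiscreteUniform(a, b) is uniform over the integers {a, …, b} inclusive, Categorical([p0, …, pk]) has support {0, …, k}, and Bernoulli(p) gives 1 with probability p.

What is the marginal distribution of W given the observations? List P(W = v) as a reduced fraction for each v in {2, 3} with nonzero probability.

P(W=2) = 2/9, P(W=3) = 7/9

Enumerate traces; 54 have nonzero weight after conditioning:
  (W=2, U=1, Z=1, X=0, Y=2, V=0) weight 3/2401
  (W=2, U=1, Z=1, X=0, Y=2, V=1) weight 3/4802
  (W=2, U=1, Z=1, X=0, Y=2, V=2) weight 6/2401
  (W=2, U=1, Z=1, X=1, Y=2, V=0) weight 3/2401
  (W=2, U=1, Z=1, X=1, Y=2, V=1) weight 3/4802
  (W=2, U=1, Z=1, X=1, Y=2, V=2) weight 6/2401
  (W=2, U=1, Z=1, X=2, Y=2, V=0) weight 1/2401
  (W=2, U=1, Z=1, X=2, Y=2, V=1) weight 1/4802
  (W=3, U=1, Z=1, X=0, Y=1, V=0) weight 3/686
  … 45 more
Group by W:
  weight(W=2) = 3/98
  weight(W=3) = 3/28
Total weight = 3/98 + 3/28 = 27/196
P(W=2 | obs) = 3/98 / 27/196 = 2/9
P(W=3 | obs) = 3/28 / 27/196 = 7/9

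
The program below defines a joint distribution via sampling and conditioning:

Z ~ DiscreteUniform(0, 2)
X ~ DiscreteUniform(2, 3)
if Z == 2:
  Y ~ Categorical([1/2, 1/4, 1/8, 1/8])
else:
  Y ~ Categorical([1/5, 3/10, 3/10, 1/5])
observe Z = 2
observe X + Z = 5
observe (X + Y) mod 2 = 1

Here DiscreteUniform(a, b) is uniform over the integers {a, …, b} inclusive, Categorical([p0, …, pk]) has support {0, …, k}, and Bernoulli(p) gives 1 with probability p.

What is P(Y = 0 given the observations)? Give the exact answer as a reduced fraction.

P(Y = 0 | obs) = 4/5

Enumerate traces; 2 have nonzero weight after conditioning:
  (Z=2, X=3, Y=0) weight 1/12
  (Z=2, X=3, Y=2) weight 1/48
Group by Y:
  weight(Y=0) = 1/12
  weight(Y=2) = 1/48
Total weight = 1/12 + 1/48 = 5/48
P(Y=0 | obs) = 1/12 / 5/48 = 4/5
P(Y=2 | obs) = 1/48 / 5/48 = 1/5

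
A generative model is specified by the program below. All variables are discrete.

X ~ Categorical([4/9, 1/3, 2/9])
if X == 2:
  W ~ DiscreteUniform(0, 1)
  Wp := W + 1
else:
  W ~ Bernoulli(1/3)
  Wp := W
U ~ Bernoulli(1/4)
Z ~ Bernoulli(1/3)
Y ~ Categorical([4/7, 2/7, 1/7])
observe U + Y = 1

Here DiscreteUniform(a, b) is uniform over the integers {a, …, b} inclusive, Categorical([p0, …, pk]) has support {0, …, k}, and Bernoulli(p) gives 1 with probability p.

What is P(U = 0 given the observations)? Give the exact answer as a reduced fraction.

P(U = 0 | obs) = 3/5

Enumerate traces; 24 have nonzero weight after conditioning:
  (X=0, W=0, U=0, Z=0, Y=1) weight 8/189
  (X=0, W=0, U=0, Z=1, Y=1) weight 4/189
  (X=0, W=0, U=1, Z=0, Y=0) weight 16/567
  (X=0, W=0, U=1, Z=1, Y=0) weight 8/567
  (X=0, W=1, U=0, Z=0, Y=1) weight 4/189
  (X=0, W=1, U=0, Z=1, Y=1) weight 2/189
  (X=0, W=1, U=1, Z=0, Y=0) weight 8/567
  (X=0, W=1, U=1, Z=1, Y=0) weight 4/567
  … 16 more
Group by U:
  weight(U=0) = 3/14
  weight(U=1) = 1/7
Total weight = 3/14 + 1/7 = 5/14
P(U=0 | obs) = 3/14 / 5/14 = 3/5
P(U=1 | obs) = 1/7 / 5/14 = 2/5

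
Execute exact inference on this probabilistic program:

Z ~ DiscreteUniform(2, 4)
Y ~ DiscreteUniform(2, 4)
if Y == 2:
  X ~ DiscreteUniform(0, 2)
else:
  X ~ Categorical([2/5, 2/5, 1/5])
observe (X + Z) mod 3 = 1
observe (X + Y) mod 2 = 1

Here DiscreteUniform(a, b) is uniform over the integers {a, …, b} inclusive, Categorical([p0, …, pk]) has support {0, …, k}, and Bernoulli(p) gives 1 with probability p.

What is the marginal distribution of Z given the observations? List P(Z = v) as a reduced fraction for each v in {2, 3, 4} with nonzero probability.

P(Z=2) = 3/20, P(Z=3) = 11/20, P(Z=4) = 3/10

Enumerate traces; 4 have nonzero weight after conditioning:
  (Z=2, Y=3, X=2) weight 1/45
  (Z=3, Y=2, X=1) weight 1/27
  (Z=3, Y=4, X=1) weight 2/45
  (Z=4, Y=3, X=0) weight 2/45
Group by Z:
  weight(Z=2) = 1/45
  weight(Z=3) = 11/135
  weight(Z=4) = 2/45
Total weight = 1/45 + 11/135 + 2/45 = 4/27
P(Z=2 | obs) = 1/45 / 4/27 = 3/20
P(Z=3 | obs) = 11/135 / 4/27 = 11/20
P(Z=4 | obs) = 2/45 / 4/27 = 3/10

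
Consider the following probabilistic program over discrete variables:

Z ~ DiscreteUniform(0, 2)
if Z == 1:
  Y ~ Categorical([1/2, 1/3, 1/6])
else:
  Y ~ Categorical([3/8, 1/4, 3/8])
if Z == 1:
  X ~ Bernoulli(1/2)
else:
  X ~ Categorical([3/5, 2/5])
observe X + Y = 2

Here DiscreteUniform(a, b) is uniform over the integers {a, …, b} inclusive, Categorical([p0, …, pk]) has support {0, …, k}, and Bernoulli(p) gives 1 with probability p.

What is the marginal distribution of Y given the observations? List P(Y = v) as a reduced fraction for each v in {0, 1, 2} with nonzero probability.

Enumerate traces; 6 have nonzero weight after conditioning:
  (Z=0, Y=1, X=1) weight 1/30
  (Z=0, Y=2, X=0) weight 3/40
  (Z=1, Y=1, X=1) weight 1/18
  (Z=1, Y=2, X=0) weight 1/36
  (Z=2, Y=1, X=1) weight 1/30
  (Z=2, Y=2, X=0) weight 3/40
Group by Y:
  weight(Y=1) = 11/90
  weight(Y=2) = 8/45
Total weight = 11/90 + 8/45 = 3/10
P(Y=1 | obs) = 11/90 / 3/10 = 11/27
P(Y=2 | obs) = 8/45 / 3/10 = 16/27

P(Y=1) = 11/27, P(Y=2) = 16/27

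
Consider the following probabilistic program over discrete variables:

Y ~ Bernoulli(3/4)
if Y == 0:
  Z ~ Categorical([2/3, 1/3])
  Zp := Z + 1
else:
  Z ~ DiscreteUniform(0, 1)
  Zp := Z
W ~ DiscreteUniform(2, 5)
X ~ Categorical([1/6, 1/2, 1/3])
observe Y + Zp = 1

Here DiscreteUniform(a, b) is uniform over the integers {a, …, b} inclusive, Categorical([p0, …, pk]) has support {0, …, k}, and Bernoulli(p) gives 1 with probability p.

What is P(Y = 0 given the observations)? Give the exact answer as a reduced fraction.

Enumerate traces; 24 have nonzero weight after conditioning:
  (Y=0, Z=0, W=2, X=0) weight 1/144
  (Y=0, Z=0, W=2, X=1) weight 1/48
  (Y=0, Z=0, W=2, X=2) weight 1/72
  (Y=0, Z=0, W=3, X=0) weight 1/144
  (Y=0, Z=0, W=3, X=1) weight 1/48
  (Y=0, Z=0, W=3, X=2) weight 1/72
  (Y=0, Z=0, W=4, X=0) weight 1/144
  (Y=0, Z=0, W=4, X=1) weight 1/48
  (Y=1, Z=0, W=2, X=0) weight 1/64
  … 15 more
Group by Y:
  weight(Y=0) = 1/6
  weight(Y=1) = 3/8
Total weight = 1/6 + 3/8 = 13/24
P(Y=0 | obs) = 1/6 / 13/24 = 4/13
P(Y=1 | obs) = 3/8 / 13/24 = 9/13

P(Y = 0 | obs) = 4/13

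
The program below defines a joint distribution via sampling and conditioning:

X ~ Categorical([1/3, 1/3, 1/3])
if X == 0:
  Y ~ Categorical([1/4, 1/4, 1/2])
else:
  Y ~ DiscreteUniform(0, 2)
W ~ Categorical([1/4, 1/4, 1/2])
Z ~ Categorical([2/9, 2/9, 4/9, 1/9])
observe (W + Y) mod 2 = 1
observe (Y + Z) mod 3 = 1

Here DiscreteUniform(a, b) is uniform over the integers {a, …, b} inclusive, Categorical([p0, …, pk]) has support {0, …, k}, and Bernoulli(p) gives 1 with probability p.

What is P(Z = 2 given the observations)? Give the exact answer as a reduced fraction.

P(Z = 2 | obs) = 56/177

Enumerate traces; 18 have nonzero weight after conditioning:
  (X=0, Y=0, W=1, Z=1) weight 1/216
  (X=0, Y=1, W=0, Z=0) weight 1/216
  (X=0, Y=1, W=0, Z=3) weight 1/432
  (X=0, Y=1, W=2, Z=0) weight 1/108
  (X=0, Y=1, W=2, Z=3) weight 1/216
  (X=0, Y=2, W=1, Z=2) weight 1/54
  (X=1, Y=0, W=1, Z=1) weight 1/162
  (X=1, Y=1, W=0, Z=0) weight 1/162
  … 10 more
Group by Z:
  weight(Z=0) = 11/216
  weight(Z=1) = 11/648
  weight(Z=2) = 7/162
  weight(Z=3) = 11/432
Total weight = 11/216 + 11/648 + 7/162 + 11/432 = 59/432
P(Z=0 | obs) = 11/216 / 59/432 = 22/59
P(Z=1 | obs) = 11/648 / 59/432 = 22/177
P(Z=2 | obs) = 7/162 / 59/432 = 56/177
P(Z=3 | obs) = 11/432 / 59/432 = 11/59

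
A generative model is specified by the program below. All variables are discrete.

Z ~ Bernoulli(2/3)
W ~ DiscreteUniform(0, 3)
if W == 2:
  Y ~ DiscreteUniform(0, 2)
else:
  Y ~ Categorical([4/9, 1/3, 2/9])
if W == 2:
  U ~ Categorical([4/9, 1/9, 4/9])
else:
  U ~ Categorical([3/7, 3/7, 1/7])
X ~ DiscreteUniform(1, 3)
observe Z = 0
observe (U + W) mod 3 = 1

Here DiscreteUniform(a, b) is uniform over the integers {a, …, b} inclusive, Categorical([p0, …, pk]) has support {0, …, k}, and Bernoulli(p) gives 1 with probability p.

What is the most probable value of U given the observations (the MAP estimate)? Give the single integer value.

argmax_v P(U = v | obs) = 1

Enumerate traces; 36 have nonzero weight after conditioning:
  (Z=0, W=0, Y=0, U=1, X=1) weight 1/189
  (Z=0, W=0, Y=0, U=1, X=2) weight 1/189
  (Z=0, W=0, Y=0, U=1, X=3) weight 1/189
  (Z=0, W=0, Y=1, U=1, X=1) weight 1/252
  (Z=0, W=0, Y=1, U=1, X=2) weight 1/252
  (Z=0, W=0, Y=1, U=1, X=3) weight 1/252
  (Z=0, W=0, Y=2, U=1, X=1) weight 1/378
  (Z=0, W=0, Y=2, U=1, X=2) weight 1/378
  (Z=0, W=1, Y=0, U=0, X=1) weight 1/189
  (Z=0, W=2, Y=0, U=2, X=1) weight 1/243
  … 26 more
Group by U:
  weight(U=0) = 1/28
  weight(U=1) = 1/14
  weight(U=2) = 1/27
Total weight = 1/28 + 1/14 + 1/27 = 109/756
P(U=0 | obs) = 1/28 / 109/756 = 27/109
P(U=1 | obs) = 1/14 / 109/756 = 54/109
P(U=2 | obs) = 1/27 / 109/756 = 28/109
argmax = 1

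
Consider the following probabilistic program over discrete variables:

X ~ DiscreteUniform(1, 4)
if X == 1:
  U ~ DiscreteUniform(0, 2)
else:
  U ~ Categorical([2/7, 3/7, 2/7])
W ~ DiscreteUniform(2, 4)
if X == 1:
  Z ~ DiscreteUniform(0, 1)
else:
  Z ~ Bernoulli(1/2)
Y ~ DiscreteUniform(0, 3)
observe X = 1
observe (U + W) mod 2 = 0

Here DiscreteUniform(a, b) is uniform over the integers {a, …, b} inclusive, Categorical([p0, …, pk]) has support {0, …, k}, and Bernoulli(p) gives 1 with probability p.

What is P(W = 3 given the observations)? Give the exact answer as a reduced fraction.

Enumerate traces; 40 have nonzero weight after conditioning:
  (X=1, U=0, W=2, Z=0, Y=0) weight 1/288
  (X=1, U=0, W=2, Z=0, Y=1) weight 1/288
  (X=1, U=0, W=2, Z=0, Y=2) weight 1/288
  (X=1, U=0, W=2, Z=0, Y=3) weight 1/288
  (X=1, U=0, W=2, Z=1, Y=0) weight 1/288
  (X=1, U=0, W=2, Z=1, Y=1) weight 1/288
  (X=1, U=0, W=2, Z=1, Y=2) weight 1/288
  (X=1, U=0, W=2, Z=1, Y=3) weight 1/288
  (X=1, U=0, W=4, Z=0, Y=0) weight 1/288
  (X=1, U=1, W=3, Z=0, Y=0) weight 1/288
  … 30 more
Group by W:
  weight(W=2) = 1/18
  weight(W=3) = 1/36
  weight(W=4) = 1/18
Total weight = 1/18 + 1/36 + 1/18 = 5/36
P(W=2 | obs) = 1/18 / 5/36 = 2/5
P(W=3 | obs) = 1/36 / 5/36 = 1/5
P(W=4 | obs) = 1/18 / 5/36 = 2/5

P(W = 3 | obs) = 1/5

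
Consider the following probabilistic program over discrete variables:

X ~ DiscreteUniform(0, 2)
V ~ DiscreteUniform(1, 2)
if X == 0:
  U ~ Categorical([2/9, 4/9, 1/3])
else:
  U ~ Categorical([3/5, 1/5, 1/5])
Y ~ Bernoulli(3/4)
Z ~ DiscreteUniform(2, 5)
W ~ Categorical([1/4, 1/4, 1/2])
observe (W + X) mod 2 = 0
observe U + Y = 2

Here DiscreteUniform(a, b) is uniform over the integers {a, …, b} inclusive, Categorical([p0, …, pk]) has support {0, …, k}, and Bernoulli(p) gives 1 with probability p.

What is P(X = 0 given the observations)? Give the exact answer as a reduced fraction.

Enumerate traces; 80 have nonzero weight after conditioning:
  (X=0, V=1, U=1, Y=1, Z=2, W=0) weight 1/288
  (X=0, V=1, U=1, Y=1, Z=2, W=2) weight 1/144
  (X=0, V=1, U=1, Y=1, Z=3, W=0) weight 1/288
  (X=0, V=1, U=1, Y=1, Z=3, W=2) weight 1/144
  (X=0, V=1, U=1, Y=1, Z=4, W=0) weight 1/288
  (X=0, V=1, U=1, Y=1, Z=4, W=2) weight 1/144
  (X=0, V=1, U=1, Y=1, Z=5, W=0) weight 1/288
  (X=0, V=1, U=1, Y=1, Z=5, W=2) weight 1/144
  (X=1, V=1, U=1, Y=1, Z=2, W=1) weight 1/640
  (X=2, V=1, U=1, Y=1, Z=2, W=0) weight 1/640
  … 70 more
Group by X:
  weight(X=0) = 5/48
  weight(X=1) = 1/60
  weight(X=2) = 1/20
Total weight = 5/48 + 1/60 + 1/20 = 41/240
P(X=0 | obs) = 5/48 / 41/240 = 25/41
P(X=1 | obs) = 1/60 / 41/240 = 4/41
P(X=2 | obs) = 1/20 / 41/240 = 12/41

P(X = 0 | obs) = 25/41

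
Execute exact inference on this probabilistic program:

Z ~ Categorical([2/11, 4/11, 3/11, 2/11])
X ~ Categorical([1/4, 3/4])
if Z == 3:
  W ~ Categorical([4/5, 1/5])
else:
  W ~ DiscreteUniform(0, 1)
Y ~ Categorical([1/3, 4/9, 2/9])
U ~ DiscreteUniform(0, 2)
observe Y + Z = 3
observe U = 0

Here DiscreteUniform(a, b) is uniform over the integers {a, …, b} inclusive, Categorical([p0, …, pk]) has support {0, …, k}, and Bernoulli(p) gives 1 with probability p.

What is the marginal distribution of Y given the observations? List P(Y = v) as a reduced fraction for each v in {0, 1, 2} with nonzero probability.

Enumerate traces; 12 have nonzero weight after conditioning:
  (Z=1, X=0, W=0, Y=2, U=0) weight 1/297
  (Z=1, X=0, W=1, Y=2, U=0) weight 1/297
  (Z=1, X=1, W=0, Y=2, U=0) weight 1/99
  (Z=1, X=1, W=1, Y=2, U=0) weight 1/99
  (Z=2, X=0, W=0, Y=1, U=0) weight 1/198
  (Z=2, X=0, W=1, Y=1, U=0) weight 1/198
  (Z=2, X=1, W=0, Y=1, U=0) weight 1/66
  (Z=2, X=1, W=1, Y=1, U=0) weight 1/66
  (Z=3, X=0, W=0, Y=0, U=0) weight 2/495
  … 3 more
Group by Y:
  weight(Y=0) = 2/99
  weight(Y=1) = 4/99
  weight(Y=2) = 8/297
Total weight = 2/99 + 4/99 + 8/297 = 26/297
P(Y=0 | obs) = 2/99 / 26/297 = 3/13
P(Y=1 | obs) = 4/99 / 26/297 = 6/13
P(Y=2 | obs) = 8/297 / 26/297 = 4/13

P(Y=0) = 3/13, P(Y=1) = 6/13, P(Y=2) = 4/13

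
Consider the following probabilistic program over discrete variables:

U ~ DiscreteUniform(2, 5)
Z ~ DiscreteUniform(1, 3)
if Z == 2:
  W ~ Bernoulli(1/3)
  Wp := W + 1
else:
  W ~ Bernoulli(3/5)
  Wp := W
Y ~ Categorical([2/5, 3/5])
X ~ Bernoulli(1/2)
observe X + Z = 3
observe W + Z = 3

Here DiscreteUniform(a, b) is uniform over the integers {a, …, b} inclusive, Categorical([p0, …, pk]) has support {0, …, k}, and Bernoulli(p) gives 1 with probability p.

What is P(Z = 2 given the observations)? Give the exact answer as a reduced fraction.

P(Z = 2 | obs) = 5/11

Enumerate traces; 16 have nonzero weight after conditioning:
  (U=2, Z=2, W=1, Y=0, X=1) weight 1/180
  (U=2, Z=2, W=1, Y=1, X=1) weight 1/120
  (U=2, Z=3, W=0, Y=0, X=0) weight 1/150
  (U=2, Z=3, W=0, Y=1, X=0) weight 1/100
  (U=3, Z=2, W=1, Y=0, X=1) weight 1/180
  (U=3, Z=2, W=1, Y=1, X=1) weight 1/120
  (U=3, Z=3, W=0, Y=0, X=0) weight 1/150
  (U=3, Z=3, W=0, Y=1, X=0) weight 1/100
  … 8 more
Group by Z:
  weight(Z=2) = 1/18
  weight(Z=3) = 1/15
Total weight = 1/18 + 1/15 = 11/90
P(Z=2 | obs) = 1/18 / 11/90 = 5/11
P(Z=3 | obs) = 1/15 / 11/90 = 6/11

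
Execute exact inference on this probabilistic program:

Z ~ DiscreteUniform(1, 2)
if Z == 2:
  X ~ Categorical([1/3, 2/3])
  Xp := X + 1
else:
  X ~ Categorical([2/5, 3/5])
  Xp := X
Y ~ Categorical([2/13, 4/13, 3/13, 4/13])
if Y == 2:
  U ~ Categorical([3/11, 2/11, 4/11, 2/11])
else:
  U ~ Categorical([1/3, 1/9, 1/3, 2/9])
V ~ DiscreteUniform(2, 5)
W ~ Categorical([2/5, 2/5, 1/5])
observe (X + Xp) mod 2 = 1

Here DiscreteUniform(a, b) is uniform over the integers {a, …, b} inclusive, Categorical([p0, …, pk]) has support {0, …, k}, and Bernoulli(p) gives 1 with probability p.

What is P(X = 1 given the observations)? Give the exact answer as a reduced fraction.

Enumerate traces; 384 have nonzero weight after conditioning:
  (Z=2, X=0, Y=0, U=0, V=2, W=0) weight 1/1170
  (Z=2, X=0, Y=0, U=0, V=2, W=1) weight 1/1170
  (Z=2, X=0, Y=0, U=0, V=2, W=2) weight 1/2340
  (Z=2, X=0, Y=0, U=0, V=3, W=0) weight 1/1170
  (Z=2, X=0, Y=0, U=0, V=3, W=1) weight 1/1170
  (Z=2, X=0, Y=0, U=0, V=3, W=2) weight 1/2340
  (Z=2, X=0, Y=0, U=0, V=4, W=0) weight 1/1170
  (Z=2, X=0, Y=0, U=0, V=4, W=1) weight 1/1170
  (Z=2, X=1, Y=0, U=0, V=2, W=0) weight 1/585
  … 375 more
Group by X:
  weight(X=0) = 1/6
  weight(X=1) = 1/3
Total weight = 1/6 + 1/3 = 1/2
P(X=0 | obs) = 1/6 / 1/2 = 1/3
P(X=1 | obs) = 1/3 / 1/2 = 2/3

P(X = 1 | obs) = 2/3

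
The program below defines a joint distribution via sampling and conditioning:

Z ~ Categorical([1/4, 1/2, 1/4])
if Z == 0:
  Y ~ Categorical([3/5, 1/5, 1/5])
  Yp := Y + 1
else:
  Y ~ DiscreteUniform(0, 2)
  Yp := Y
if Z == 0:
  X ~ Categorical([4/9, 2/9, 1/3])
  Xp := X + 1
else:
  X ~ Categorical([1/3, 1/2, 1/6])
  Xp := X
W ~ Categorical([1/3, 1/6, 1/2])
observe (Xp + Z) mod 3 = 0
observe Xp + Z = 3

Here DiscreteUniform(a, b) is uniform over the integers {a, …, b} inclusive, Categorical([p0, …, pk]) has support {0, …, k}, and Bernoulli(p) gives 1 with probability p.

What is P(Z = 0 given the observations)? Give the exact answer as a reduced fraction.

Enumerate traces; 27 have nonzero weight after conditioning:
  (Z=0, Y=0, X=2, W=0) weight 1/60
  (Z=0, Y=0, X=2, W=1) weight 1/120
  (Z=0, Y=0, X=2, W=2) weight 1/40
  (Z=0, Y=1, X=2, W=0) weight 1/180
  (Z=0, Y=1, X=2, W=1) weight 1/360
  (Z=0, Y=1, X=2, W=2) weight 1/120
  (Z=0, Y=2, X=2, W=0) weight 1/180
  (Z=0, Y=2, X=2, W=1) weight 1/360
  (Z=1, Y=0, X=2, W=0) weight 1/108
  (Z=2, Y=0, X=1, W=0) weight 1/72
  … 17 more
Group by Z:
  weight(Z=0) = 1/12
  weight(Z=1) = 1/12
  weight(Z=2) = 1/8
Total weight = 1/12 + 1/12 + 1/8 = 7/24
P(Z=0 | obs) = 1/12 / 7/24 = 2/7
P(Z=1 | obs) = 1/12 / 7/24 = 2/7
P(Z=2 | obs) = 1/8 / 7/24 = 3/7

P(Z = 0 | obs) = 2/7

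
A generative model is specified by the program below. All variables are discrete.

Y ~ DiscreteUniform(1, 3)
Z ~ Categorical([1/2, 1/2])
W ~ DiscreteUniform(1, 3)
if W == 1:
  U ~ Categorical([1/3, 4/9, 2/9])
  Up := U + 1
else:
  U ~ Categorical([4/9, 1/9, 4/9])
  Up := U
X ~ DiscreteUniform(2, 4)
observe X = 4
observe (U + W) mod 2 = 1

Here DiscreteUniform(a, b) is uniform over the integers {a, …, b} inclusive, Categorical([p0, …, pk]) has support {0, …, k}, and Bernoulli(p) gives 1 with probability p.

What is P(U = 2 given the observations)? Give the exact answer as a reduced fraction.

P(U = 2 | obs) = 3/7

Enumerate traces; 30 have nonzero weight after conditioning:
  (Y=1, Z=0, W=1, U=0, X=4) weight 1/162
  (Y=1, Z=0, W=1, U=2, X=4) weight 1/243
  (Y=1, Z=0, W=2, U=1, X=4) weight 1/486
  (Y=1, Z=0, W=3, U=0, X=4) weight 2/243
  (Y=1, Z=0, W=3, U=2, X=4) weight 2/243
  (Y=1, Z=1, W=1, U=0, X=4) weight 1/162
  (Y=1, Z=1, W=1, U=2, X=4) weight 1/243
  (Y=1, Z=1, W=2, U=1, X=4) weight 1/486
  … 22 more
Group by U:
  weight(U=0) = 7/81
  weight(U=1) = 1/81
  weight(U=2) = 2/27
Total weight = 7/81 + 1/81 + 2/27 = 14/81
P(U=0 | obs) = 7/81 / 14/81 = 1/2
P(U=1 | obs) = 1/81 / 14/81 = 1/14
P(U=2 | obs) = 2/27 / 14/81 = 3/7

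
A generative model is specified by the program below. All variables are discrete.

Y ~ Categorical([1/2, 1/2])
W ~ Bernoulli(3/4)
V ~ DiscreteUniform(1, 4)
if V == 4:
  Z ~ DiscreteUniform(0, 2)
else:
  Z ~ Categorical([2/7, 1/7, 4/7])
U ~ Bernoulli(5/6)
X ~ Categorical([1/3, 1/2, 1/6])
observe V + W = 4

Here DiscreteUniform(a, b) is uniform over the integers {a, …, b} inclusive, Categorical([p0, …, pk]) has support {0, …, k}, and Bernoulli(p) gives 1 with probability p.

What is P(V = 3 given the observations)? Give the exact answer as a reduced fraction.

P(V = 3 | obs) = 3/4

Enumerate traces; 72 have nonzero weight after conditioning:
  (Y=0, W=0, V=4, Z=0, U=0, X=0) weight 1/1728
  (Y=0, W=0, V=4, Z=0, U=0, X=1) weight 1/1152
  (Y=0, W=0, V=4, Z=0, U=0, X=2) weight 1/3456
  (Y=0, W=0, V=4, Z=0, U=1, X=0) weight 5/1728
  (Y=0, W=0, V=4, Z=0, U=1, X=1) weight 5/1152
  (Y=0, W=0, V=4, Z=0, U=1, X=2) weight 5/3456
  (Y=0, W=0, V=4, Z=1, U=0, X=0) weight 1/1728
  (Y=0, W=0, V=4, Z=1, U=0, X=1) weight 1/1152
  (Y=0, W=1, V=3, Z=0, U=0, X=0) weight 1/672
  … 63 more
Group by V:
  weight(V=3) = 3/16
  weight(V=4) = 1/16
Total weight = 3/16 + 1/16 = 1/4
P(V=3 | obs) = 3/16 / 1/4 = 3/4
P(V=4 | obs) = 1/16 / 1/4 = 1/4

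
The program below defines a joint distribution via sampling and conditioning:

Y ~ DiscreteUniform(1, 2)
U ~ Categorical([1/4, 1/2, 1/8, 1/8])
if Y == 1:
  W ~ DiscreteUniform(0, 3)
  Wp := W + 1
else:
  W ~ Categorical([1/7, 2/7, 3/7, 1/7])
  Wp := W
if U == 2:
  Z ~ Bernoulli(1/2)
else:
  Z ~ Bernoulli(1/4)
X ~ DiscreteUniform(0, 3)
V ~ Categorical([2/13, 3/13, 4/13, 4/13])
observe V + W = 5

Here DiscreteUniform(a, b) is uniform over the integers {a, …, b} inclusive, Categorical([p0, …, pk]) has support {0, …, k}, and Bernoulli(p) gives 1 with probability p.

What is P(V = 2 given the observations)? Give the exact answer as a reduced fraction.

P(V = 2 | obs) = 11/30

Enumerate traces; 128 have nonzero weight after conditioning:
  (Y=1, U=0, W=2, Z=0, X=0, V=3) weight 3/1664
  (Y=1, U=0, W=2, Z=0, X=1, V=3) weight 3/1664
  (Y=1, U=0, W=2, Z=0, X=2, V=3) weight 3/1664
  (Y=1, U=0, W=2, Z=0, X=3, V=3) weight 3/1664
  (Y=1, U=0, W=2, Z=1, X=0, V=3) weight 1/1664
  (Y=1, U=0, W=2, Z=1, X=1, V=3) weight 1/1664
  (Y=1, U=0, W=2, Z=1, X=2, V=3) weight 1/1664
  (Y=1, U=0, W=2, Z=1, X=3, V=3) weight 1/1664
  (Y=1, U=0, W=3, Z=0, X=0, V=2) weight 3/1664
  … 119 more
Group by V:
  weight(V=2) = 11/182
  weight(V=3) = 19/182
Total weight = 11/182 + 19/182 = 15/91
P(V=2 | obs) = 11/182 / 15/91 = 11/30
P(V=3 | obs) = 19/182 / 15/91 = 19/30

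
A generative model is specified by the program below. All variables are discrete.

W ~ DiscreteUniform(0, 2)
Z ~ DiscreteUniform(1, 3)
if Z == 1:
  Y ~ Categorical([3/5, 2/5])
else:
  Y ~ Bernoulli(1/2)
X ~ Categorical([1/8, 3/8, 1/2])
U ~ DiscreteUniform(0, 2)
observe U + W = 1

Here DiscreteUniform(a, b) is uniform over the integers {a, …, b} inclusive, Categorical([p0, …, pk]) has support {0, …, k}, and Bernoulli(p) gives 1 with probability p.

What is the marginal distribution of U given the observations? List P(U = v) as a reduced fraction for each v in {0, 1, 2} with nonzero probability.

P(U=0) = 1/2, P(U=1) = 1/2

Enumerate traces; 36 have nonzero weight after conditioning:
  (W=0, Z=1, Y=0, X=0, U=1) weight 1/360
  (W=0, Z=1, Y=0, X=1, U=1) weight 1/120
  (W=0, Z=1, Y=0, X=2, U=1) weight 1/90
  (W=0, Z=1, Y=1, X=0, U=1) weight 1/540
  (W=0, Z=1, Y=1, X=1, U=1) weight 1/180
  (W=0, Z=1, Y=1, X=2, U=1) weight 1/135
  (W=0, Z=2, Y=0, X=0, U=1) weight 1/432
  (W=0, Z=2, Y=0, X=1, U=1) weight 1/144
  (W=1, Z=1, Y=0, X=0, U=0) weight 1/360
  … 27 more
Group by U:
  weight(U=0) = 1/9
  weight(U=1) = 1/9
Total weight = 1/9 + 1/9 = 2/9
P(U=0 | obs) = 1/9 / 2/9 = 1/2
P(U=1 | obs) = 1/9 / 2/9 = 1/2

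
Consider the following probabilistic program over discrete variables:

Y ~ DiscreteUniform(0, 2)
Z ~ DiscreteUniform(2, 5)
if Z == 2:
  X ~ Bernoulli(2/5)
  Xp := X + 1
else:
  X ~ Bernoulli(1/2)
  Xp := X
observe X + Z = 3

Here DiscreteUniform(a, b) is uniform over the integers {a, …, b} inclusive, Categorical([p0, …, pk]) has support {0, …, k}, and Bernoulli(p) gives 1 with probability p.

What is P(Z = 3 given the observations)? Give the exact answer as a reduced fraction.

P(Z = 3 | obs) = 5/9

Enumerate traces; 6 have nonzero weight after conditioning:
  (Y=0, Z=2, X=1) weight 1/30
  (Y=0, Z=3, X=0) weight 1/24
  (Y=1, Z=2, X=1) weight 1/30
  (Y=1, Z=3, X=0) weight 1/24
  (Y=2, Z=2, X=1) weight 1/30
  (Y=2, Z=3, X=0) weight 1/24
Group by Z:
  weight(Z=2) = 1/10
  weight(Z=3) = 1/8
Total weight = 1/10 + 1/8 = 9/40
P(Z=2 | obs) = 1/10 / 9/40 = 4/9
P(Z=3 | obs) = 1/8 / 9/40 = 5/9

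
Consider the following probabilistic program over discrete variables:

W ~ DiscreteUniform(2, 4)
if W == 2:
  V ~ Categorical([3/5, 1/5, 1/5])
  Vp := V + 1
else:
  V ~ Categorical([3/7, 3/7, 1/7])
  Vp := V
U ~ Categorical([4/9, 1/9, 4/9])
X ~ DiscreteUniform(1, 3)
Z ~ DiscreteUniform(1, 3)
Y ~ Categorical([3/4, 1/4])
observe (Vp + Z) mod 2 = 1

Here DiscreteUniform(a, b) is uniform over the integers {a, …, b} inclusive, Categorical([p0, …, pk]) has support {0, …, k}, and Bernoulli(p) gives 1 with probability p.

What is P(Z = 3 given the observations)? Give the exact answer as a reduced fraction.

P(Z = 3 | obs) = 47/152

Enumerate traces; 252 have nonzero weight after conditioning:
  (W=2, V=0, U=0, X=1, Z=2, Y=0) weight 1/135
  (W=2, V=0, U=0, X=1, Z=2, Y=1) weight 1/405
  (W=2, V=0, U=0, X=2, Z=2, Y=0) weight 1/135
  (W=2, V=0, U=0, X=2, Z=2, Y=1) weight 1/405
  (W=2, V=0, U=0, X=3, Z=2, Y=0) weight 1/135
  (W=2, V=0, U=0, X=3, Z=2, Y=1) weight 1/405
  (W=2, V=0, U=1, X=1, Z=2, Y=0) weight 1/540
  (W=2, V=0, U=1, X=1, Z=2, Y=1) weight 1/1620
  (W=2, V=1, U=0, X=1, Z=1, Y=0) weight 1/405
  (W=2, V=1, U=0, X=1, Z=3, Y=0) weight 1/405
  … 242 more
Group by Z:
  weight(Z=1) = 47/315
  weight(Z=2) = 58/315
  weight(Z=3) = 47/315
Total weight = 47/315 + 58/315 + 47/315 = 152/315
P(Z=1 | obs) = 47/315 / 152/315 = 47/152
P(Z=2 | obs) = 58/315 / 152/315 = 29/76
P(Z=3 | obs) = 47/315 / 152/315 = 47/152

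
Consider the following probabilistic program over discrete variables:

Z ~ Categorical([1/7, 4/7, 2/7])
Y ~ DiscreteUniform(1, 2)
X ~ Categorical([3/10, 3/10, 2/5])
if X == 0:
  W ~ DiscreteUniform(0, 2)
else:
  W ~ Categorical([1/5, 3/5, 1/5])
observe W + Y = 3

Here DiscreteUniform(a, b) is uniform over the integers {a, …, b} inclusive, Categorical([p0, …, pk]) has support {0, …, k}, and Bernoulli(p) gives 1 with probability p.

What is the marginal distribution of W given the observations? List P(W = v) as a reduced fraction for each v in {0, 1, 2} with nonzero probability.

P(W=1) = 13/19, P(W=2) = 6/19

Enumerate traces; 18 have nonzero weight after conditioning:
  (Z=0, Y=1, X=0, W=2) weight 1/140
  (Z=0, Y=1, X=1, W=2) weight 3/700
  (Z=0, Y=1, X=2, W=2) weight 1/175
  (Z=0, Y=2, X=0, W=1) weight 1/140
  (Z=0, Y=2, X=1, W=1) weight 9/700
  (Z=0, Y=2, X=2, W=1) weight 3/175
  (Z=1, Y=1, X=0, W=2) weight 1/35
  (Z=1, Y=1, X=1, W=2) weight 3/175
  … 10 more
Group by W:
  weight(W=1) = 13/50
  weight(W=2) = 3/25
Total weight = 13/50 + 3/25 = 19/50
P(W=1 | obs) = 13/50 / 19/50 = 13/19
P(W=2 | obs) = 3/25 / 19/50 = 6/19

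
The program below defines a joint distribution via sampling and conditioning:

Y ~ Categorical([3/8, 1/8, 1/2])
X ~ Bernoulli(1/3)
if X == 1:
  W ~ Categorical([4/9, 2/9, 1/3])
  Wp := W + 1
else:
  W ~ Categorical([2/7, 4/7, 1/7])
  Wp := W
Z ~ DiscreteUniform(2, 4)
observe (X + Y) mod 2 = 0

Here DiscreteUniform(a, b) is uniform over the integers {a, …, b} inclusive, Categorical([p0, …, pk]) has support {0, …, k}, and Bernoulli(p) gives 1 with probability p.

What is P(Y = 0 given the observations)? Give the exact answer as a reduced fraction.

P(Y = 0 | obs) = 2/5

Enumerate traces; 27 have nonzero weight after conditioning:
  (Y=0, X=0, W=0, Z=2) weight 1/42
  (Y=0, X=0, W=0, Z=3) weight 1/42
  (Y=0, X=0, W=0, Z=4) weight 1/42
  (Y=0, X=0, W=1, Z=2) weight 1/21
  (Y=0, X=0, W=1, Z=3) weight 1/21
  (Y=0, X=0, W=1, Z=4) weight 1/21
  (Y=0, X=0, W=2, Z=2) weight 1/84
  (Y=0, X=0, W=2, Z=3) weight 1/84
  (Y=1, X=1, W=0, Z=2) weight 1/162
  (Y=2, X=0, W=0, Z=2) weight 2/63
  … 17 more
Group by Y:
  weight(Y=0) = 1/4
  weight(Y=1) = 1/24
  weight(Y=2) = 1/3
Total weight = 1/4 + 1/24 + 1/3 = 5/8
P(Y=0 | obs) = 1/4 / 5/8 = 2/5
P(Y=1 | obs) = 1/24 / 5/8 = 1/15
P(Y=2 | obs) = 1/3 / 5/8 = 8/15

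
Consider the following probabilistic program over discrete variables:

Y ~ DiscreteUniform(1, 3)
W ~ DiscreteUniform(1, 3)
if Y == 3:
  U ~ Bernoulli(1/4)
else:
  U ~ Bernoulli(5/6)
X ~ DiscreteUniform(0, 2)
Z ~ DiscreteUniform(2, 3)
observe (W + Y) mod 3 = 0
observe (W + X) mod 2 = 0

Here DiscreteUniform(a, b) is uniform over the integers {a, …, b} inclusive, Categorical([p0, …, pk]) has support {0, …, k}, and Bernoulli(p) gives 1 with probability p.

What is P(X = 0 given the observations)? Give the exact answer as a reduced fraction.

P(X = 0 | obs) = 1/4

Enumerate traces; 16 have nonzero weight after conditioning:
  (Y=1, W=2, U=0, X=0, Z=2) weight 1/324
  (Y=1, W=2, U=0, X=0, Z=3) weight 1/324
  (Y=1, W=2, U=0, X=2, Z=2) weight 1/324
  (Y=1, W=2, U=0, X=2, Z=3) weight 1/324
  (Y=1, W=2, U=1, X=0, Z=2) weight 5/324
  (Y=1, W=2, U=1, X=0, Z=3) weight 5/324
  (Y=1, W=2, U=1, X=2, Z=2) weight 5/324
  (Y=1, W=2, U=1, X=2, Z=3) weight 5/324
  (Y=2, W=1, U=0, X=1, Z=2) weight 1/324
  … 7 more
Group by X:
  weight(X=0) = 1/27
  weight(X=1) = 2/27
  weight(X=2) = 1/27
Total weight = 1/27 + 2/27 + 1/27 = 4/27
P(X=0 | obs) = 1/27 / 4/27 = 1/4
P(X=1 | obs) = 2/27 / 4/27 = 1/2
P(X=2 | obs) = 1/27 / 4/27 = 1/4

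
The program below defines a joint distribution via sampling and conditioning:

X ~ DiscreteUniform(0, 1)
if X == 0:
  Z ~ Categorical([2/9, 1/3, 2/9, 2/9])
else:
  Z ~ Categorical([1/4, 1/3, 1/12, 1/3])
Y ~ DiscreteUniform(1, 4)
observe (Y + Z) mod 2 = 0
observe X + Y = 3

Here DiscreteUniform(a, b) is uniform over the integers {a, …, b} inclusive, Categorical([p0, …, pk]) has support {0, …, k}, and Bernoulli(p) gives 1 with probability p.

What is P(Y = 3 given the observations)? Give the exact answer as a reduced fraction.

P(Y = 3 | obs) = 5/8

Enumerate traces; 4 have nonzero weight after conditioning:
  (X=0, Z=1, Y=3) weight 1/24
  (X=0, Z=3, Y=3) weight 1/36
  (X=1, Z=0, Y=2) weight 1/32
  (X=1, Z=2, Y=2) weight 1/96
Group by Y:
  weight(Y=2) = 1/24
  weight(Y=3) = 5/72
Total weight = 1/24 + 5/72 = 1/9
P(Y=2 | obs) = 1/24 / 1/9 = 3/8
P(Y=3 | obs) = 5/72 / 1/9 = 5/8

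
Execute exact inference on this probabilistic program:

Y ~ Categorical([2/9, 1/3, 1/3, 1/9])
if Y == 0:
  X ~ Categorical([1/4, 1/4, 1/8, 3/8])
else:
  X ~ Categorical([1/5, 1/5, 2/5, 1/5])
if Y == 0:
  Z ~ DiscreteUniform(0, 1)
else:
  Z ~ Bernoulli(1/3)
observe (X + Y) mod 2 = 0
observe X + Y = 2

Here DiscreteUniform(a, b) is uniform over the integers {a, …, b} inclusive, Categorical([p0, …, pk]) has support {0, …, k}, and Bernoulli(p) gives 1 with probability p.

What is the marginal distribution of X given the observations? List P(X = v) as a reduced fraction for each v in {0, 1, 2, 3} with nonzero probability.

P(X=0) = 12/29, P(X=1) = 12/29, P(X=2) = 5/29

Enumerate traces; 6 have nonzero weight after conditioning:
  (Y=0, X=2, Z=0) weight 1/72
  (Y=0, X=2, Z=1) weight 1/72
  (Y=1, X=1, Z=0) weight 2/45
  (Y=1, X=1, Z=1) weight 1/45
  (Y=2, X=0, Z=0) weight 2/45
  (Y=2, X=0, Z=1) weight 1/45
Group by X:
  weight(X=0) = 1/15
  weight(X=1) = 1/15
  weight(X=2) = 1/36
Total weight = 1/15 + 1/15 + 1/36 = 29/180
P(X=0 | obs) = 1/15 / 29/180 = 12/29
P(X=1 | obs) = 1/15 / 29/180 = 12/29
P(X=2 | obs) = 1/36 / 29/180 = 5/29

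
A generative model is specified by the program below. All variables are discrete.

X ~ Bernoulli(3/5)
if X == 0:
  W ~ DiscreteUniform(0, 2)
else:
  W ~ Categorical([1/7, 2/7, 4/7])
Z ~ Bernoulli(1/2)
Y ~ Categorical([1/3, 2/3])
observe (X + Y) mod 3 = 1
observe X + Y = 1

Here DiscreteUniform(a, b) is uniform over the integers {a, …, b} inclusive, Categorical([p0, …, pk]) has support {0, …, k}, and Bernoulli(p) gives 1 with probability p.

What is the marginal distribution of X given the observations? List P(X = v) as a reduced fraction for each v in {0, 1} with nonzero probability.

Enumerate traces; 12 have nonzero weight after conditioning:
  (X=0, W=0, Z=0, Y=1) weight 2/45
  (X=0, W=0, Z=1, Y=1) weight 2/45
  (X=0, W=1, Z=0, Y=1) weight 2/45
  (X=0, W=1, Z=1, Y=1) weight 2/45
  (X=0, W=2, Z=0, Y=1) weight 2/45
  (X=0, W=2, Z=1, Y=1) weight 2/45
  (X=1, W=0, Z=0, Y=0) weight 1/70
  (X=1, W=0, Z=1, Y=0) weight 1/70
  … 4 more
Group by X:
  weight(X=0) = 4/15
  weight(X=1) = 1/5
Total weight = 4/15 + 1/5 = 7/15
P(X=0 | obs) = 4/15 / 7/15 = 4/7
P(X=1 | obs) = 1/5 / 7/15 = 3/7

P(X=0) = 4/7, P(X=1) = 3/7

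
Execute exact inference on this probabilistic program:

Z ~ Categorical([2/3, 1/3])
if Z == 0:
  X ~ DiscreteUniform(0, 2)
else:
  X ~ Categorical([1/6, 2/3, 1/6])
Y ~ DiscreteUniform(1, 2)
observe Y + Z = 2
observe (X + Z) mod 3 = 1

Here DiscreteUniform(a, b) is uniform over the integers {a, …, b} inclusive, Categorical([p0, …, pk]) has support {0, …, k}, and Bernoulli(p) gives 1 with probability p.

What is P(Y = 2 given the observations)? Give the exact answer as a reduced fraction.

P(Y = 2 | obs) = 4/5

Enumerate traces; 2 have nonzero weight after conditioning:
  (Z=0, X=1, Y=2) weight 1/9
  (Z=1, X=0, Y=1) weight 1/36
Group by Y:
  weight(Y=1) = 1/36
  weight(Y=2) = 1/9
Total weight = 1/36 + 1/9 = 5/36
P(Y=1 | obs) = 1/36 / 5/36 = 1/5
P(Y=2 | obs) = 1/9 / 5/36 = 4/5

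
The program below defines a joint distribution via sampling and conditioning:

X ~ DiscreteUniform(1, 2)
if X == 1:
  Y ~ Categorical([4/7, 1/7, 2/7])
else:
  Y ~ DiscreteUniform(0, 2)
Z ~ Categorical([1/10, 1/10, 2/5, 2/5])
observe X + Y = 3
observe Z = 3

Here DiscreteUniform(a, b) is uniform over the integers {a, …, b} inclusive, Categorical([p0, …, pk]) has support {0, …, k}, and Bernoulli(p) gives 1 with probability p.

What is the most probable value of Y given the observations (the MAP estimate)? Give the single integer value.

argmax_v P(Y = v | obs) = 1

Enumerate traces; 2 have nonzero weight after conditioning:
  (X=1, Y=2, Z=3) weight 2/35
  (X=2, Y=1, Z=3) weight 1/15
Group by Y:
  weight(Y=1) = 1/15
  weight(Y=2) = 2/35
Total weight = 1/15 + 2/35 = 13/105
P(Y=1 | obs) = 1/15 / 13/105 = 7/13
P(Y=2 | obs) = 2/35 / 13/105 = 6/13
argmax = 1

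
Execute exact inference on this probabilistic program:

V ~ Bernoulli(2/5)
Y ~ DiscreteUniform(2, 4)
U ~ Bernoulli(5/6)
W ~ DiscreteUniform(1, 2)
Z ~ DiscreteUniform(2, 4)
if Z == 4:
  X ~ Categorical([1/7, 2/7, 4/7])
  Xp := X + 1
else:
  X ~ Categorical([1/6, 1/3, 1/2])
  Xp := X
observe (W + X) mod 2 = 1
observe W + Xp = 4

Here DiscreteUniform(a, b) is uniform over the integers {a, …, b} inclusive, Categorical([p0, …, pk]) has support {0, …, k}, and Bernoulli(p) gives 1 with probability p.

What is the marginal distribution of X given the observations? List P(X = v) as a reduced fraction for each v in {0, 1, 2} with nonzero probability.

Enumerate traces; 24 have nonzero weight after conditioning:
  (V=0, Y=2, U=0, W=1, Z=4, X=2) weight 1/315
  (V=0, Y=2, U=0, W=2, Z=4, X=1) weight 1/630
  (V=0, Y=2, U=1, W=1, Z=4, X=2) weight 1/63
  (V=0, Y=2, U=1, W=2, Z=4, X=1) weight 1/126
  (V=0, Y=3, U=0, W=1, Z=4, X=2) weight 1/315
  (V=0, Y=3, U=0, W=2, Z=4, X=1) weight 1/630
  (V=0, Y=3, U=1, W=1, Z=4, X=2) weight 1/63
  (V=0, Y=3, U=1, W=2, Z=4, X=1) weight 1/126
  … 16 more
Group by X:
  weight(X=1) = 1/21
  weight(X=2) = 2/21
Total weight = 1/21 + 2/21 = 1/7
P(X=1 | obs) = 1/21 / 1/7 = 1/3
P(X=2 | obs) = 2/21 / 1/7 = 2/3

P(X=1) = 1/3, P(X=2) = 2/3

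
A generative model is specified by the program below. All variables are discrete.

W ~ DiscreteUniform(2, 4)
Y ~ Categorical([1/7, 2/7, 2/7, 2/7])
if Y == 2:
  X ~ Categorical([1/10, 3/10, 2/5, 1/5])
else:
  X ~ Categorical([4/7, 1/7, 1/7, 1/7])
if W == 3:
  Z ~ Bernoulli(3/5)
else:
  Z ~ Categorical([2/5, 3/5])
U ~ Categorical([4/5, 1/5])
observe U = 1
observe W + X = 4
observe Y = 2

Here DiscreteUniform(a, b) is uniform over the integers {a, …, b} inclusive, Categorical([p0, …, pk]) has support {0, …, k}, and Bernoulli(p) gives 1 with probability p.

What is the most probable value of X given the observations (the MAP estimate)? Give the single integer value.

Enumerate traces; 6 have nonzero weight after conditioning:
  (W=2, Y=2, X=2, Z=0, U=1) weight 8/2625
  (W=2, Y=2, X=2, Z=1, U=1) weight 4/875
  (W=3, Y=2, X=1, Z=0, U=1) weight 2/875
  (W=3, Y=2, X=1, Z=1, U=1) weight 3/875
  (W=4, Y=2, X=0, Z=0, U=1) weight 2/2625
  (W=4, Y=2, X=0, Z=1, U=1) weight 1/875
Group by X:
  weight(X=0) = 1/525
  weight(X=1) = 1/175
  weight(X=2) = 4/525
Total weight = 1/525 + 1/175 + 4/525 = 8/525
P(X=0 | obs) = 1/525 / 8/525 = 1/8
P(X=1 | obs) = 1/175 / 8/525 = 3/8
P(X=2 | obs) = 4/525 / 8/525 = 1/2
argmax = 2

argmax_v P(X = v | obs) = 2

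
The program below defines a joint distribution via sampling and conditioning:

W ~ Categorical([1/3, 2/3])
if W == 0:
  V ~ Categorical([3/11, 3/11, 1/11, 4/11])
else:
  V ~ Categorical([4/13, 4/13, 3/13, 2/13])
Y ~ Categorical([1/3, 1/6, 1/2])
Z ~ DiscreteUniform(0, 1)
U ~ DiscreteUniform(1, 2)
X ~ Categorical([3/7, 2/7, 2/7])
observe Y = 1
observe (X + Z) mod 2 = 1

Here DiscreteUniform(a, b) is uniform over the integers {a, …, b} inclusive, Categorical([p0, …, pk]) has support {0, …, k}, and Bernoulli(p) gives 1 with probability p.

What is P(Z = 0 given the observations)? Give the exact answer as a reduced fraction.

Enumerate traces; 48 have nonzero weight after conditioning:
  (W=0, V=0, Y=1, Z=0, U=1, X=1) weight 1/924
  (W=0, V=0, Y=1, Z=0, U=2, X=1) weight 1/924
  (W=0, V=0, Y=1, Z=1, U=1, X=0) weight 1/616
  (W=0, V=0, Y=1, Z=1, U=1, X=2) weight 1/924
  (W=0, V=0, Y=1, Z=1, U=2, X=0) weight 1/616
  (W=0, V=0, Y=1, Z=1, U=2, X=2) weight 1/924
  (W=0, V=1, Y=1, Z=0, U=1, X=1) weight 1/924
  (W=0, V=1, Y=1, Z=0, U=2, X=1) weight 1/924
  … 40 more
Group by Z:
  weight(Z=0) = 1/42
  weight(Z=1) = 5/84
Total weight = 1/42 + 5/84 = 1/12
P(Z=0 | obs) = 1/42 / 1/12 = 2/7
P(Z=1 | obs) = 5/84 / 1/12 = 5/7

P(Z = 0 | obs) = 2/7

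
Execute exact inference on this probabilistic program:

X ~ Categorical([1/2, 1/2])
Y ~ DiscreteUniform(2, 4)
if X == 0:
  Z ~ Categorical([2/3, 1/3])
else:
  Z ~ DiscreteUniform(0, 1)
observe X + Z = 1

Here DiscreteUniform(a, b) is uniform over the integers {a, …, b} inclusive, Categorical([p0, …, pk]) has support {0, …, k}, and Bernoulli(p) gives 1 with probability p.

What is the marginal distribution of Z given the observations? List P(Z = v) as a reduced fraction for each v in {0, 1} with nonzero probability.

P(Z=0) = 3/5, P(Z=1) = 2/5

Enumerate traces; 6 have nonzero weight after conditioning:
  (X=0, Y=2, Z=1) weight 1/18
  (X=0, Y=3, Z=1) weight 1/18
  (X=0, Y=4, Z=1) weight 1/18
  (X=1, Y=2, Z=0) weight 1/12
  (X=1, Y=3, Z=0) weight 1/12
  (X=1, Y=4, Z=0) weight 1/12
Group by Z:
  weight(Z=0) = 1/4
  weight(Z=1) = 1/6
Total weight = 1/4 + 1/6 = 5/12
P(Z=0 | obs) = 1/4 / 5/12 = 3/5
P(Z=1 | obs) = 1/6 / 5/12 = 2/5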